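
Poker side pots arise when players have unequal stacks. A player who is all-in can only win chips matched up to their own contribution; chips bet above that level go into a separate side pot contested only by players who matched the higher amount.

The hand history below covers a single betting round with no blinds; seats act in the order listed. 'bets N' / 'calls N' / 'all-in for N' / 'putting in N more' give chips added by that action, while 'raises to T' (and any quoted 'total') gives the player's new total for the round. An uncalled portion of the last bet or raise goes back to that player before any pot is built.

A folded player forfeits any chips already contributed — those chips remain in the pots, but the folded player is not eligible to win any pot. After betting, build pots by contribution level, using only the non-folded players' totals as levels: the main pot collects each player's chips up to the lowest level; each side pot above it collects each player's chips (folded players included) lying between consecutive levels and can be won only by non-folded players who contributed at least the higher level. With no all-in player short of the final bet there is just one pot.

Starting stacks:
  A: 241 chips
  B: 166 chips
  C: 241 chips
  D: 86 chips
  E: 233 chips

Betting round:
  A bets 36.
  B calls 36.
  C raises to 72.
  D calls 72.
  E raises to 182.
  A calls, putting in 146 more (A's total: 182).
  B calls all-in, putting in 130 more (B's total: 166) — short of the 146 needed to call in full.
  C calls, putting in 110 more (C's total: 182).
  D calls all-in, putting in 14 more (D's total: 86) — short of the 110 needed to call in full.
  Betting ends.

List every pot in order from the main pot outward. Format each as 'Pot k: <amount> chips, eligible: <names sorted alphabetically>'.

Contributions: A=182, B=166, C=182, D=86, E=182
Pot levels (distinct totals of non-folded players): 86, 166, 182
Layer 1-86: 86 each from A, B, C, D, E = 86*5 = 430 chips; eligible A, B, C, D, E
Layer 87-166: 80 each from A, B, C, E = 80*4 = 320 chips; eligible A, B, C, E
Layer 167-182: 16 each from A, C, E = 16*3 = 48 chips; eligible A, C, E

Pot 1: 430 chips, eligible: A, B, C, D, E
Pot 2: 320 chips, eligible: A, B, C, E
Pot 3: 48 chips, eligible: A, C, E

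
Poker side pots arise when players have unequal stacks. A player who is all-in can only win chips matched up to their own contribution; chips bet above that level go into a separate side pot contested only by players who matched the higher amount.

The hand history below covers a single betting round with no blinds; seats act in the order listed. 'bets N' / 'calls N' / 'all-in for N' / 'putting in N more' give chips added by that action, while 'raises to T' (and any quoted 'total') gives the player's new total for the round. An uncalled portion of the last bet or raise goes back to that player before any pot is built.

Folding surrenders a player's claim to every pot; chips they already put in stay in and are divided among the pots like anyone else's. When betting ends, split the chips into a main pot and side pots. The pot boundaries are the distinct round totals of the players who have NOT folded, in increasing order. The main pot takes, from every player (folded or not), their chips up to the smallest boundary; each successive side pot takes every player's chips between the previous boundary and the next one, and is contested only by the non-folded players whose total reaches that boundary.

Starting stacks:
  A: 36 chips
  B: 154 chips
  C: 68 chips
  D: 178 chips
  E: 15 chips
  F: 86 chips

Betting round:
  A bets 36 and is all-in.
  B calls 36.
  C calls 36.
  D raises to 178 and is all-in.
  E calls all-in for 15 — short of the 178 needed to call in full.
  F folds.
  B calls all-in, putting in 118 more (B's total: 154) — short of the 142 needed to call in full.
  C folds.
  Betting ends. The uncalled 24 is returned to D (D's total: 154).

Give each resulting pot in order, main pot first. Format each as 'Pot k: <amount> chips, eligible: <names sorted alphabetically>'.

Contributions (after 24 returned to D): A=36, B=154, C=36, D=154, E=15
Folded: C, F
Pot levels (distinct totals of non-folded players): 15, 36, 154
Layer 1-15: 15 each from A, B, C, D, E = 15*5 = 75 chips; eligible A, B, D, E
Layer 16-36: 21 each from A, B, C, D = 21*4 = 84 chips; eligible A, B, D
Layer 37-154: 118 each from B, D = 118*2 = 236 chips; eligible B, D

Pot 1: 75 chips, eligible: A, B, D, E
Pot 2: 84 chips, eligible: A, B, D
Pot 3: 236 chips, eligible: B, D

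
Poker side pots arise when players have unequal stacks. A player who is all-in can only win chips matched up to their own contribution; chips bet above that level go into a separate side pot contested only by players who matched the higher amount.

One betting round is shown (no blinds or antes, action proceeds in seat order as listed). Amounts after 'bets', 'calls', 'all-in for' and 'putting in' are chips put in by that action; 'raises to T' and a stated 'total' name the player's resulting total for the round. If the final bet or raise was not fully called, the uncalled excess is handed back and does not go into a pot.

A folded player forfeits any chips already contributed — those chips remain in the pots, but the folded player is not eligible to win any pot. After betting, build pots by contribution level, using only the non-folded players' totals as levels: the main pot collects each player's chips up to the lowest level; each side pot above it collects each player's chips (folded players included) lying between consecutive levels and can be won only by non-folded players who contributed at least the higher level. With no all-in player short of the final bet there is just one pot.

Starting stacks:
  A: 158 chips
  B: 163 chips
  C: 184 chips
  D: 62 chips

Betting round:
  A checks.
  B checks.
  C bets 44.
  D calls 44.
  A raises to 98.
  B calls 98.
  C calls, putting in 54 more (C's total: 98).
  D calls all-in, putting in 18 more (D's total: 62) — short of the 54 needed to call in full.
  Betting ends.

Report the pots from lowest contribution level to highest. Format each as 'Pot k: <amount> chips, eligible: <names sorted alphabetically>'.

Contributions: A=98, B=98, C=98, D=62
Pot levels (distinct totals of non-folded players): 62, 98
Layer 1-62: 62 each from A, B, C, D = 62*4 = 248 chips; eligible A, B, C, D
Layer 63-98: 36 each from A, B, C = 36*3 = 108 chips; eligible A, B, C

Pot 1: 248 chips, eligible: A, B, C, D
Pot 2: 108 chips, eligible: A, B, C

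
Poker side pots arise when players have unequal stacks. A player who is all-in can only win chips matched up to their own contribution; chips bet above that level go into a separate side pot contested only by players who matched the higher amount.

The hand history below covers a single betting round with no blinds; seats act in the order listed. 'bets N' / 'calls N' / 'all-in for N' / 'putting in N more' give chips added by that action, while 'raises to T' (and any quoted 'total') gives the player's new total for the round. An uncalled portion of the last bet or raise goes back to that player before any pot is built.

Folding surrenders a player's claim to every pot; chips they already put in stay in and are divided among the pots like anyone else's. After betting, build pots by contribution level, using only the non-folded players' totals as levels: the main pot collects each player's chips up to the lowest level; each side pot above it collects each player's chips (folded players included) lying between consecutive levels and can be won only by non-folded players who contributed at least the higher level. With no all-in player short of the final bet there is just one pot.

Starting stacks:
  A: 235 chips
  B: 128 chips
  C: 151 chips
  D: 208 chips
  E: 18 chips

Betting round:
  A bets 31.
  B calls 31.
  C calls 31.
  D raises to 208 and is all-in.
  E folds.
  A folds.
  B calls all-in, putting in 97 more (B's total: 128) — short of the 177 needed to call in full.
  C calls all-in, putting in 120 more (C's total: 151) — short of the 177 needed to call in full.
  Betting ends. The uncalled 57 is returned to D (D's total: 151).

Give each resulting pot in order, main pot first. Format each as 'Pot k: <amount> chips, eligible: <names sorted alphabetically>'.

Contributions (after 57 returned to D): A=31, B=128, C=151, D=151
Folded: A, E
Pot levels (distinct totals of non-folded players): 128, 151
Layer 1-128: A 31 + B 128 + C 128 + D 128 = 415 chips; eligible B, C, D
Layer 129-151: 23 each from C, D = 23*2 = 46 chips; eligible C, D

Pot 1: 415 chips, eligible: B, C, D
Pot 2: 46 chips, eligible: C, D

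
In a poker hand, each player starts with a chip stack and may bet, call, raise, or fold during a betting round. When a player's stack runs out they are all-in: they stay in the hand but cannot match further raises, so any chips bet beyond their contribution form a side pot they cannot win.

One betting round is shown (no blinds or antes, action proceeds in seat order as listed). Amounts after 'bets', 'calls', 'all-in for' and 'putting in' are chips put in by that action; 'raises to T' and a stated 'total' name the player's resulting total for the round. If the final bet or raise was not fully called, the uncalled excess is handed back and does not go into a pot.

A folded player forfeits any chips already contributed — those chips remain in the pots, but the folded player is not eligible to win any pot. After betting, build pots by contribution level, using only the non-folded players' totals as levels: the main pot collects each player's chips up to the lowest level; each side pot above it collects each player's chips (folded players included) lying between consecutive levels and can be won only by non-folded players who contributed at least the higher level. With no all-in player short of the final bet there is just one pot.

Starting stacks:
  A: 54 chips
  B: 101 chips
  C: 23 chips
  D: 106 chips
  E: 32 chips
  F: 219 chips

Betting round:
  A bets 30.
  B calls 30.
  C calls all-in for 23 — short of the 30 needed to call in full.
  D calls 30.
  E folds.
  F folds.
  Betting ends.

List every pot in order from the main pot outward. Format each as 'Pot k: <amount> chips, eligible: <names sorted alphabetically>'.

Pot 1: 92 chips, eligible: A, B, C, D
Pot 2: 21 chips, eligible: A, B, D

Derivation:
Contributions: A=30, B=30, C=23, D=30
Folded: E, F
Pot levels (distinct totals of non-folded players): 23, 30
Layer 1-23: 23 each from A, B, C, D = 23*4 = 92 chips; eligible A, B, C, D
Layer 24-30: 7 each from A, B, D = 7*3 = 21 chips; eligible A, B, D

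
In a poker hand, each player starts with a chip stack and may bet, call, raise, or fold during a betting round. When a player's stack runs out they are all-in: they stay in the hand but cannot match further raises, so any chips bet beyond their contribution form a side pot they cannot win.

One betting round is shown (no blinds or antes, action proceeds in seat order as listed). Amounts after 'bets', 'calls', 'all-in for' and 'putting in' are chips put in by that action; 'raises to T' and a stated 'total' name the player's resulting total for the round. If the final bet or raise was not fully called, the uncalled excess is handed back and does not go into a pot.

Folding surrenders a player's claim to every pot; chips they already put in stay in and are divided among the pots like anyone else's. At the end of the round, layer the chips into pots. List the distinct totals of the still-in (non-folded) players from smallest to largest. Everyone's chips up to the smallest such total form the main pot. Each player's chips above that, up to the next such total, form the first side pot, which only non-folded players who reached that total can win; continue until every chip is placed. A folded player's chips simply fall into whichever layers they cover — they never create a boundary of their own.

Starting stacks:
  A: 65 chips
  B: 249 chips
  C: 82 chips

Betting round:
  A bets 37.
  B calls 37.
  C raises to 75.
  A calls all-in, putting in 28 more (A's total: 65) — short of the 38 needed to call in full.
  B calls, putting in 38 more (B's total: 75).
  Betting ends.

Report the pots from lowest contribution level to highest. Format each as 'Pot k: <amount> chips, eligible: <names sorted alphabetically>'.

Pot 1: 195 chips, eligible: A, B, C
Pot 2: 20 chips, eligible: B, C

Derivation:
Contributions: A=65, B=75, C=75
Pot levels (distinct totals of non-folded players): 65, 75
Layer 1-65: 65 each from A, B, C = 65*3 = 195 chips; eligible A, B, C
Layer 66-75: 10 each from B, C = 10*2 = 20 chips; eligible B, C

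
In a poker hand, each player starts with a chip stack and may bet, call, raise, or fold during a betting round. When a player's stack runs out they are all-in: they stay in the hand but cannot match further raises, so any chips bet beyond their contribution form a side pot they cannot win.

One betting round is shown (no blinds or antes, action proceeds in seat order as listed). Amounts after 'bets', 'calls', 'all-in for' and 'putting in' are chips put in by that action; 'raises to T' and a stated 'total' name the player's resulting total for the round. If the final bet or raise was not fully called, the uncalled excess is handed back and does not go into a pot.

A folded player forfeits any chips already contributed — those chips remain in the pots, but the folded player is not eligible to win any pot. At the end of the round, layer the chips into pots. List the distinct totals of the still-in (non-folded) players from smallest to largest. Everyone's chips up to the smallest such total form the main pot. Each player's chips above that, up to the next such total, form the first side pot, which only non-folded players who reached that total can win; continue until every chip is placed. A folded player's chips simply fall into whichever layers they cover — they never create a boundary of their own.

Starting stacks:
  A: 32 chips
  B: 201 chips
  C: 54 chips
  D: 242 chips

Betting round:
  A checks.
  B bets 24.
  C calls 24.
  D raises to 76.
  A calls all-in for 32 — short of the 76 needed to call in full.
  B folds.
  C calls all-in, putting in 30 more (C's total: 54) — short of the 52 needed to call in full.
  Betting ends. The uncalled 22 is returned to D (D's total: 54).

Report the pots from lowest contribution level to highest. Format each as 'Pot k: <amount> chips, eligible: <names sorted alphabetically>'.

Contributions (after 22 returned to D): A=32, B=24, C=54, D=54
Folded: B
Pot levels (distinct totals of non-folded players): 32, 54
Layer 1-32: A 32 + B 24 + C 32 + D 32 = 120 chips; eligible A, C, D
Layer 33-54: 22 each from C, D = 22*2 = 44 chips; eligible C, D

Pot 1: 120 chips, eligible: A, C, D
Pot 2: 44 chips, eligible: C, D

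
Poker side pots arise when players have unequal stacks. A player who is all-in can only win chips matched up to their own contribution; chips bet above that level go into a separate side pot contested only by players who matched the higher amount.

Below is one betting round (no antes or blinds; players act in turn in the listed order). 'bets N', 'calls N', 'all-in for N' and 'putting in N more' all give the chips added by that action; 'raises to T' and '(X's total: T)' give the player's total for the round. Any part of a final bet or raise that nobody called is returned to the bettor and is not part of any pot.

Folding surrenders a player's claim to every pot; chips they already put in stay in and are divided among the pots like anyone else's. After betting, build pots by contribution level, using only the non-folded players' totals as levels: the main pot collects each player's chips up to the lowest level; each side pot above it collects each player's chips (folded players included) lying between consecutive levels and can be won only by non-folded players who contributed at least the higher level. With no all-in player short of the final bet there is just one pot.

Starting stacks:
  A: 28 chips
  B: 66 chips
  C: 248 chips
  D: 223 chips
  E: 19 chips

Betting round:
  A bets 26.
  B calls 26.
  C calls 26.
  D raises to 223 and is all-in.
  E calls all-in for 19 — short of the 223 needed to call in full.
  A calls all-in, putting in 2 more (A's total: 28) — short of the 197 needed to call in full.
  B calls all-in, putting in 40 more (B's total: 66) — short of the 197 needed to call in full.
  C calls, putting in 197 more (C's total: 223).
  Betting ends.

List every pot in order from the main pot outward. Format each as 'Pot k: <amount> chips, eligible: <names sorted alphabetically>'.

Contributions: A=28, B=66, C=223, D=223, E=19
Pot levels (distinct totals of non-folded players): 19, 28, 66, 223
Layer 1-19: 19 each from A, B, C, D, E = 19*5 = 95 chips; eligible A, B, C, D, E
Layer 20-28: 9 each from A, B, C, D = 9*4 = 36 chips; eligible A, B, C, D
Layer 29-66: 38 each from B, C, D = 38*3 = 114 chips; eligible B, C, D
Layer 67-223: 157 each from C, D = 157*2 = 314 chips; eligible C, D

Pot 1: 95 chips, eligible: A, B, C, D, E
Pot 2: 36 chips, eligible: A, B, C, D
Pot 3: 114 chips, eligible: B, C, D
Pot 4: 314 chips, eligible: C, D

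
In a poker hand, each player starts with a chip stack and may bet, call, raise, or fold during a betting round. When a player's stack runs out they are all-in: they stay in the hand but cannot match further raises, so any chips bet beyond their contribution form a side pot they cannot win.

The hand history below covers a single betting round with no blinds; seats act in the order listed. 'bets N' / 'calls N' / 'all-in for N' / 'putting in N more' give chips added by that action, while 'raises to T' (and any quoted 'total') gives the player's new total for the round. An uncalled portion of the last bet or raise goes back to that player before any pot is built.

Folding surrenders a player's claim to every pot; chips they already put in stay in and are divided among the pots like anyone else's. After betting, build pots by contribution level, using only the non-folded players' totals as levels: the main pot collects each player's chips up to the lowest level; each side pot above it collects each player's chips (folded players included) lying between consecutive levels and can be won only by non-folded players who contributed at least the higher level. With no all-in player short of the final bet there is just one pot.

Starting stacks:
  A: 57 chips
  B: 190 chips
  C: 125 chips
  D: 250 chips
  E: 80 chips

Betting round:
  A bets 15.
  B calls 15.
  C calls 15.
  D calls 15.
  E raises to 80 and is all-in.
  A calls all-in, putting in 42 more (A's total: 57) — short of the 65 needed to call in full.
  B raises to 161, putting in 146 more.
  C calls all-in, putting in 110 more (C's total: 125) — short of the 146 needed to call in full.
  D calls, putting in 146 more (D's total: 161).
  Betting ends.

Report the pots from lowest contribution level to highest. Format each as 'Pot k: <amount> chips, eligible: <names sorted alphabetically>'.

Pot 1: 285 chips, eligible: A, B, C, D, E
Pot 2: 92 chips, eligible: B, C, D, E
Pot 3: 135 chips, eligible: B, C, D
Pot 4: 72 chips, eligible: B, D

Derivation:
Contributions: A=57, B=161, C=125, D=161, E=80
Pot levels (distinct totals of non-folded players): 57, 80, 125, 161
Layer 1-57: 57 each from A, B, C, D, E = 57*5 = 285 chips; eligible A, B, C, D, E
Layer 58-80: 23 each from B, C, D, E = 23*4 = 92 chips; eligible B, C, D, E
Layer 81-125: 45 each from B, C, D = 45*3 = 135 chips; eligible B, C, D
Layer 126-161: 36 each from B, D = 36*2 = 72 chips; eligible B, D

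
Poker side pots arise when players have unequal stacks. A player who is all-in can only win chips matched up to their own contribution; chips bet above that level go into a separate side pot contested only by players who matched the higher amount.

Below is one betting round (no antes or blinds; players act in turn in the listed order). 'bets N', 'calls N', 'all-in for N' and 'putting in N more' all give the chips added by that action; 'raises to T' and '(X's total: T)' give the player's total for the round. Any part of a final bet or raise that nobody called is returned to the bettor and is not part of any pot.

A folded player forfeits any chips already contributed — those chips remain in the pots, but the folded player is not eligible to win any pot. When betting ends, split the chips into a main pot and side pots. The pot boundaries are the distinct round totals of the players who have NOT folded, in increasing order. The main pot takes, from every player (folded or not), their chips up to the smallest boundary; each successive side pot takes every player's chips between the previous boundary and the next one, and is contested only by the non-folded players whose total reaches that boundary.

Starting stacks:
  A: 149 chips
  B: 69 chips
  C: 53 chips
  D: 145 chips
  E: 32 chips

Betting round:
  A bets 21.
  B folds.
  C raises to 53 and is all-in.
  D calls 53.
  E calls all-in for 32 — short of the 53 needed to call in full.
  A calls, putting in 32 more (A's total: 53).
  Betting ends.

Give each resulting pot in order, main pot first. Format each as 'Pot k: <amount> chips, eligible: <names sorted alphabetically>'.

Pot 1: 128 chips, eligible: A, C, D, E
Pot 2: 63 chips, eligible: A, C, D

Derivation:
Contributions: A=53, C=53, D=53, E=32
Folded: B
Pot levels (distinct totals of non-folded players): 32, 53
Layer 1-32: 32 each from A, C, D, E = 32*4 = 128 chips; eligible A, C, D, E
Layer 33-53: 21 each from A, C, D = 21*3 = 63 chips; eligible A, C, D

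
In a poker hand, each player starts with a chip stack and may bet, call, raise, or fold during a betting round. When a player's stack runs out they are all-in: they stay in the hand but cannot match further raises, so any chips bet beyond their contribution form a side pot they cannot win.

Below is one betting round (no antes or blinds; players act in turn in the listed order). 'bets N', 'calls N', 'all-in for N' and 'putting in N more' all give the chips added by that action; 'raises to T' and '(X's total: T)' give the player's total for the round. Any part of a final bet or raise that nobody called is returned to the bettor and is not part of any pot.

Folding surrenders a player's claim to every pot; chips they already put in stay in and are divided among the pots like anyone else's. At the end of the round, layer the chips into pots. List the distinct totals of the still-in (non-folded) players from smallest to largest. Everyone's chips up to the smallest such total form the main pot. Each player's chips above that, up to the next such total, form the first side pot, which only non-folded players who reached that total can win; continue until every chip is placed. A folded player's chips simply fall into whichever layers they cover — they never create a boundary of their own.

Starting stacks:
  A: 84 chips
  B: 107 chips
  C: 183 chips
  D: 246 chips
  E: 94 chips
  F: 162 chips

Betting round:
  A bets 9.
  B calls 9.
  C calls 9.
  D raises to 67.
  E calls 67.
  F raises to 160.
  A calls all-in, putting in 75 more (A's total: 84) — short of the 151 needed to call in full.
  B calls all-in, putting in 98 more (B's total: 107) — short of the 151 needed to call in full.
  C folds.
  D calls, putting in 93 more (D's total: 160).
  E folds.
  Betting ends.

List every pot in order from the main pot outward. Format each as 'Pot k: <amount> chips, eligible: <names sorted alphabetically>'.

Contributions: A=84, B=107, C=9, D=160, E=67, F=160
Folded: C, E
Pot levels (distinct totals of non-folded players): 84, 107, 160
Layer 1-84: A 84 + B 84 + C 9 + D 84 + E 67 + F 84 = 412 chips; eligible A, B, D, F
Layer 85-107: 23 each from B, D, F = 23*3 = 69 chips; eligible B, D, F
Layer 108-160: 53 each from D, F = 53*2 = 106 chips; eligible D, F

Pot 1: 412 chips, eligible: A, B, D, F
Pot 2: 69 chips, eligible: B, D, F
Pot 3: 106 chips, eligible: D, F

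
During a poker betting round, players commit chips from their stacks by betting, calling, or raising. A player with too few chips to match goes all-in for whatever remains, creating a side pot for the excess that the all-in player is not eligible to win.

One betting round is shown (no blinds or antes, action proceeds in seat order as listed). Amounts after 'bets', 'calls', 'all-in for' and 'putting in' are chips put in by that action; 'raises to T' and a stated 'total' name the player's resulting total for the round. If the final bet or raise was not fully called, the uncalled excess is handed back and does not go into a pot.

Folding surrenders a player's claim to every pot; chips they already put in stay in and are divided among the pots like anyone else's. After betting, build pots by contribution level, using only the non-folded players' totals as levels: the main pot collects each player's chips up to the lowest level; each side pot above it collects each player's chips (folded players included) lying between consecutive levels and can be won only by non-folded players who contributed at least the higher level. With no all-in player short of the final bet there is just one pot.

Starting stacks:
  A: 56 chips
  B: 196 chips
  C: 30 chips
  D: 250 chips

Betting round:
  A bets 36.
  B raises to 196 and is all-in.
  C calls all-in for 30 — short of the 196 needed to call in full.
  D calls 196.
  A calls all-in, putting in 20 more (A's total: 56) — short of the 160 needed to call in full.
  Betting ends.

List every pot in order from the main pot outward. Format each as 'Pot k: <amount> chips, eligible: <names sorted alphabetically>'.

Contributions: A=56, B=196, C=30, D=196
Pot levels (distinct totals of non-folded players): 30, 56, 196
Layer 1-30: 30 each from A, B, C, D = 30*4 = 120 chips; eligible A, B, C, D
Layer 31-56: 26 each from A, B, D = 26*3 = 78 chips; eligible A, B, D
Layer 57-196: 140 each from B, D = 140*2 = 280 chips; eligible B, D

Pot 1: 120 chips, eligible: A, B, C, D
Pot 2: 78 chips, eligible: A, B, D
Pot 3: 280 chips, eligible: B, D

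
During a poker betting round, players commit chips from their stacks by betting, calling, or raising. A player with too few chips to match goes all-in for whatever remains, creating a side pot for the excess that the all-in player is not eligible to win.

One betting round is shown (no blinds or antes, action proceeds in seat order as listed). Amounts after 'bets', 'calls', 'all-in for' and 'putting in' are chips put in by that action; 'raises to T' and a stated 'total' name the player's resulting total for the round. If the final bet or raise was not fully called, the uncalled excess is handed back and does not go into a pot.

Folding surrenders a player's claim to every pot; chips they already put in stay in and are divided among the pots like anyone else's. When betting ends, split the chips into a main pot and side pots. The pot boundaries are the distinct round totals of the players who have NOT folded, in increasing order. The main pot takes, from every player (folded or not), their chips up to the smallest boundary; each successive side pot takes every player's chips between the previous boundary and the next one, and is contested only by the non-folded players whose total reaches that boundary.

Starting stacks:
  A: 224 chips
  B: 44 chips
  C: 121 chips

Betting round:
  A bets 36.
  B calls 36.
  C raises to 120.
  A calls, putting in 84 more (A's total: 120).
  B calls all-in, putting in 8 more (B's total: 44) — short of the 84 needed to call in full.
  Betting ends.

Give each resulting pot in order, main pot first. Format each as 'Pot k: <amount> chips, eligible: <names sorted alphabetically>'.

Contributions: A=120, B=44, C=120
Pot levels (distinct totals of non-folded players): 44, 120
Layer 1-44: 44 each from A, B, C = 44*3 = 132 chips; eligible A, B, C
Layer 45-120: 76 each from A, C = 76*2 = 152 chips; eligible A, C

Pot 1: 132 chips, eligible: A, B, C
Pot 2: 152 chips, eligible: A, C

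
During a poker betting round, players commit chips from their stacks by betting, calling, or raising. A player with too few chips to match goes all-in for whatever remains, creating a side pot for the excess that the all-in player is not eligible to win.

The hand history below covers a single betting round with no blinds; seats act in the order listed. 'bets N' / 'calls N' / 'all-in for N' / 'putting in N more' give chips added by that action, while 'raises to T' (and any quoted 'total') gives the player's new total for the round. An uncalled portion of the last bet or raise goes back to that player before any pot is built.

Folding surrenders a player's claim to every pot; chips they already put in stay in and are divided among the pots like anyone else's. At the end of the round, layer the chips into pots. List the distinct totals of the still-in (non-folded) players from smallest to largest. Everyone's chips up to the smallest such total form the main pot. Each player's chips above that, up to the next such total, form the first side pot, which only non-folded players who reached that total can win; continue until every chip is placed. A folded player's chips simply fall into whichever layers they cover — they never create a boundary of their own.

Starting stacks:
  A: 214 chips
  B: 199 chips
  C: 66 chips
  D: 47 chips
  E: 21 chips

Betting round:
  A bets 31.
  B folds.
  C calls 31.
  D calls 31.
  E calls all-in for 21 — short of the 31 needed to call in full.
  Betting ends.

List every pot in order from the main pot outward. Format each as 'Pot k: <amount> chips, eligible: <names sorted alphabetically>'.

Contributions: A=31, C=31, D=31, E=21
Folded: B
Pot levels (distinct totals of non-folded players): 21, 31
Layer 1-21: 21 each from A, C, D, E = 21*4 = 84 chips; eligible A, C, D, E
Layer 22-31: 10 each from A, C, D = 10*3 = 30 chips; eligible A, C, D

Pot 1: 84 chips, eligible: A, C, D, E
Pot 2: 30 chips, eligible: A, C, D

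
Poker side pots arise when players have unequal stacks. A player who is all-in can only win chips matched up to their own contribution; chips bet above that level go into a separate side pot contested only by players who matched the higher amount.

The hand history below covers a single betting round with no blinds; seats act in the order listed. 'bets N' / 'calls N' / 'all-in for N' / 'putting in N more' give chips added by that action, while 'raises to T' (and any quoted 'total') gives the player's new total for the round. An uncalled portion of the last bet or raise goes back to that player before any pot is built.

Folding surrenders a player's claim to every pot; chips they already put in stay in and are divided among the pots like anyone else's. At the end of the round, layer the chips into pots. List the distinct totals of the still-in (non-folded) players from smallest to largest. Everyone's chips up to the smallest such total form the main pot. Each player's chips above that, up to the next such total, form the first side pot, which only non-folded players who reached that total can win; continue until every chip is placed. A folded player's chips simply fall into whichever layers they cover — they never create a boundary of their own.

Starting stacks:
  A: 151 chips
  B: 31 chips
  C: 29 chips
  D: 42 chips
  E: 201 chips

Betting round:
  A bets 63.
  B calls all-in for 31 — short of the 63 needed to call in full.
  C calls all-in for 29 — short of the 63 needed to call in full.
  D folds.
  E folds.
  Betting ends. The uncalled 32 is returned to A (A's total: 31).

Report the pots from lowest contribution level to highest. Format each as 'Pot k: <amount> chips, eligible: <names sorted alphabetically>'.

Pot 1: 87 chips, eligible: A, B, C
Pot 2: 4 chips, eligible: A, B

Derivation:
Contributions (after 32 returned to A): A=31, B=31, C=29
Folded: D, E
Pot levels (distinct totals of non-folded players): 29, 31
Layer 1-29: 29 each from A, B, C = 29*3 = 87 chips; eligible A, B, C
Layer 30-31: 2 each from A, B = 2*2 = 4 chips; eligible A, B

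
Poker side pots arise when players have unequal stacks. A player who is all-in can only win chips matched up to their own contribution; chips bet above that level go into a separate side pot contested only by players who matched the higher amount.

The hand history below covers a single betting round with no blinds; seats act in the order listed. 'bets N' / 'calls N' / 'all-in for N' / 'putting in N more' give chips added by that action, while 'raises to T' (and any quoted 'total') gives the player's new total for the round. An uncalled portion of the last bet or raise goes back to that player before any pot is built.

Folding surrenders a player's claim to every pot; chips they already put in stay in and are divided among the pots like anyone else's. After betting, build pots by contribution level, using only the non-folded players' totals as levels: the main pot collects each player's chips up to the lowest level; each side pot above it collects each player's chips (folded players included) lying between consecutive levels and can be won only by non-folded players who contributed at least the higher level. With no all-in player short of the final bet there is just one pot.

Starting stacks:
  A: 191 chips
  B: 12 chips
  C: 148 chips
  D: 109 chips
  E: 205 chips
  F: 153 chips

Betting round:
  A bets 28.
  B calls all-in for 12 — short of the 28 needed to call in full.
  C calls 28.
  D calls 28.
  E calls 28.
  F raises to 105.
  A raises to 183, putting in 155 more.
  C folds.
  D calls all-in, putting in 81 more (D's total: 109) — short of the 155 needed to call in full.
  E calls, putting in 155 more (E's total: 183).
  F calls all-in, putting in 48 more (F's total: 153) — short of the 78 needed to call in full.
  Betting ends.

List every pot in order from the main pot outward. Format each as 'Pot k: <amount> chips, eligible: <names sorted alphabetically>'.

Contributions: A=183, B=12, C=28, D=109, E=183, F=153
Folded: C
Pot levels (distinct totals of non-folded players): 12, 109, 153, 183
Layer 1-12: 12 each from A, B, C, D, E, F = 12*6 = 72 chips; eligible A, B, D, E, F
Layer 13-109: A 97 + C 16 + D 97 + E 97 + F 97 = 404 chips; eligible A, D, E, F
Layer 110-153: 44 each from A, E, F = 44*3 = 132 chips; eligible A, E, F
Layer 154-183: 30 each from A, E = 30*2 = 60 chips; eligible A, E

Pot 1: 72 chips, eligible: A, B, D, E, F
Pot 2: 404 chips, eligible: A, D, E, F
Pot 3: 132 chips, eligible: A, E, F
Pot 4: 60 chips, eligible: A, E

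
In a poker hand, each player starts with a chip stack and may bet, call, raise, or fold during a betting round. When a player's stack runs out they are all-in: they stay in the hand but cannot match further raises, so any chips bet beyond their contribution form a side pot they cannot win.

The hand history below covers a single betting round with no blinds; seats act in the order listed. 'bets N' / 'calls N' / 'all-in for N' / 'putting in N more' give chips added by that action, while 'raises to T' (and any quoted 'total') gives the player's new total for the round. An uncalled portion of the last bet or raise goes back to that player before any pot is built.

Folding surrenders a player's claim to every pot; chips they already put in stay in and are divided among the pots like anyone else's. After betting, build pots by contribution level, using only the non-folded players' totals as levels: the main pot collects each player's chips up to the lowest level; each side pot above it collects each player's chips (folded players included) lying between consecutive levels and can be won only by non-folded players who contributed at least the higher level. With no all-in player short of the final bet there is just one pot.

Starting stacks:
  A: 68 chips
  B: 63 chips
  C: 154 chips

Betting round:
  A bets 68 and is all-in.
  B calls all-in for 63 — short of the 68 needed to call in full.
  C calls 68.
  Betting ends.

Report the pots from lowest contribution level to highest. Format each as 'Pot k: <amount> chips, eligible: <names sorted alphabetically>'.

Contributions: A=68, B=63, C=68
Pot levels (distinct totals of non-folded players): 63, 68
Layer 1-63: 63 each from A, B, C = 63*3 = 189 chips; eligible A, B, C
Layer 64-68: 5 each from A, C = 5*2 = 10 chips; eligible A, C

Pot 1: 189 chips, eligible: A, B, C
Pot 2: 10 chips, eligible: A, C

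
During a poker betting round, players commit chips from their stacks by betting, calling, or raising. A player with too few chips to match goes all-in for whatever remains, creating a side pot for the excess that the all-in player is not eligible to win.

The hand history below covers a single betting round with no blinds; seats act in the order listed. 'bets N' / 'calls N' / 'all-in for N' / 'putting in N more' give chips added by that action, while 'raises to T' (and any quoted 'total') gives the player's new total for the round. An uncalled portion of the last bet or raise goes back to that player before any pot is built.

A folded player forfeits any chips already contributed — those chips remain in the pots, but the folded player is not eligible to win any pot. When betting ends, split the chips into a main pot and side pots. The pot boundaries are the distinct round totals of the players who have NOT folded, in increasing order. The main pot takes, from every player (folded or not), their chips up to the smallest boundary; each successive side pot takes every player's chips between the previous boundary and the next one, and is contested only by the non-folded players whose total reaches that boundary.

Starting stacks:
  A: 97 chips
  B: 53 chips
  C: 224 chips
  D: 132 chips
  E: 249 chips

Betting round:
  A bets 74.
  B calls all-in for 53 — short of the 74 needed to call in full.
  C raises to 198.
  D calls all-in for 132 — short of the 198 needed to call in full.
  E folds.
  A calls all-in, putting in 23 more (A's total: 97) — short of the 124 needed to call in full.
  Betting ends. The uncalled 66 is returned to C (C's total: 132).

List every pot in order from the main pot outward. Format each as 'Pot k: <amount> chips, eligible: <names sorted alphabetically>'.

Pot 1: 212 chips, eligible: A, B, C, D
Pot 2: 132 chips, eligible: A, C, D
Pot 3: 70 chips, eligible: C, D

Derivation:
Contributions (after 66 returned to C): A=97, B=53, C=132, D=132
Folded: E
Pot levels (distinct totals of non-folded players): 53, 97, 132
Layer 1-53: 53 each from A, B, C, D = 53*4 = 212 chips; eligible A, B, C, D
Layer 54-97: 44 each from A, C, D = 44*3 = 132 chips; eligible A, C, D
Layer 98-132: 35 each from C, D = 35*2 = 70 chips; eligible C, D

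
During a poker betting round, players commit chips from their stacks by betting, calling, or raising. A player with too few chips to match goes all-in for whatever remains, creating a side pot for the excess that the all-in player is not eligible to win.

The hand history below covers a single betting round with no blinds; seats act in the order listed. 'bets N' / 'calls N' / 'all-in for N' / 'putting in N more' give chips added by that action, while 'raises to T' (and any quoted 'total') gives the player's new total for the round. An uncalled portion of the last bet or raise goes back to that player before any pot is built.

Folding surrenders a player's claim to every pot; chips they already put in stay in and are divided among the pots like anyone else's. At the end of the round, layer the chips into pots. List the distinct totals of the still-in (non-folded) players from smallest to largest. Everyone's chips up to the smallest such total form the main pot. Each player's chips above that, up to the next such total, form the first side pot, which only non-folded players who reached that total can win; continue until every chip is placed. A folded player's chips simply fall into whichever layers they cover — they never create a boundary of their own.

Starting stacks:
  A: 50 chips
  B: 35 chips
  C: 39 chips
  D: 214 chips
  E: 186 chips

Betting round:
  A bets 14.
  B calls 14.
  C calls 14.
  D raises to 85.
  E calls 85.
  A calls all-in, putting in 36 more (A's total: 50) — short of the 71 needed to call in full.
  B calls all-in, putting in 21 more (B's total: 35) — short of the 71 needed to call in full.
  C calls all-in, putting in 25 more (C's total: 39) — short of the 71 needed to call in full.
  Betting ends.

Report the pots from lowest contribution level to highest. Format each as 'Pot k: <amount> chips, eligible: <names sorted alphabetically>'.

Pot 1: 175 chips, eligible: A, B, C, D, E
Pot 2: 16 chips, eligible: A, C, D, E
Pot 3: 33 chips, eligible: A, D, E
Pot 4: 70 chips, eligible: D, E

Derivation:
Contributions: A=50, B=35, C=39, D=85, E=85
Pot levels (distinct totals of non-folded players): 35, 39, 50, 85
Layer 1-35: 35 each from A, B, C, D, E = 35*5 = 175 chips; eligible A, B, C, D, E
Layer 36-39: 4 each from A, C, D, E = 4*4 = 16 chips; eligible A, C, D, E
Layer 40-50: 11 each from A, D, E = 11*3 = 33 chips; eligible A, D, E
Layer 51-85: 35 each from D, E = 35*2 = 70 chips; eligible D, E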